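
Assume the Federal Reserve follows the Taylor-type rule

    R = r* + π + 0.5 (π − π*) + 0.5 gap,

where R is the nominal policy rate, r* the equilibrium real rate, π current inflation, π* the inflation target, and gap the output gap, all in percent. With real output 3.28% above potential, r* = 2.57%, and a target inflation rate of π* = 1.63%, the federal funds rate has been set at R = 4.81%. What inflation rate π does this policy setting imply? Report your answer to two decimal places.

Output 3.28% above potential → gap = 3.28.
Collecting π: R = r* + (1 + 0.5) π − 0.5 π* + 0.5 gap
1.5 π = 4.81 − 2.57 + 0.5 × 1.63 − 0.5 × 3.28 = 1.415
π = 1.415 / 1.5 = 0.94

0.94%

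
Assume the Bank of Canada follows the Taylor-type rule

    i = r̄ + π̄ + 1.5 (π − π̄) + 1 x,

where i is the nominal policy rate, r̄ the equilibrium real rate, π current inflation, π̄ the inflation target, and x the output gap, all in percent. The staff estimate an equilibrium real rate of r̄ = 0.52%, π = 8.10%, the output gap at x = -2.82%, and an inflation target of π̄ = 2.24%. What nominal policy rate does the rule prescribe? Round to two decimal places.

i = 0.52 + 2.24 + 1.5 × (8.10 − 2.24) + 1 × (-2.82)
   = 0.52 + 2.24 + 8.79 − 2.82 = 8.73

8.73%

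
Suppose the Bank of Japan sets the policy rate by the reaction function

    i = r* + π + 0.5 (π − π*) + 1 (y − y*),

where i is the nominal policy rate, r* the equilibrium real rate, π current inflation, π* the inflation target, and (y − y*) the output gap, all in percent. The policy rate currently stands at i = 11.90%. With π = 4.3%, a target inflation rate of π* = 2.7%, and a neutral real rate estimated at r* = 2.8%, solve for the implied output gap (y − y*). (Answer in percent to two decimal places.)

4.00%

1 (y − y*) = 11.90 − 2.8 − 4.3 − 0.5 × (4.3 − 2.7) = 4
(y − y*) = 4 / 1 = 4.00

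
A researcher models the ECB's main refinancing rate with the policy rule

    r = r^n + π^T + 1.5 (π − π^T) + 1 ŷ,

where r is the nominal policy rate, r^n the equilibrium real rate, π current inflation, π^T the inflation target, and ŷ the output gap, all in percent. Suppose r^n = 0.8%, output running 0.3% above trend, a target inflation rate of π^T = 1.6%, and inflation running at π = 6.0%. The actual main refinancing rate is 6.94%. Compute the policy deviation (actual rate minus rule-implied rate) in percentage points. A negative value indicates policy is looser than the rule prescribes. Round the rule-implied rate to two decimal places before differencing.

-2.36 pp

Output 0.3% above potential → ŷ = 0.3.
r = 0.8 + 1.6 + 1.5 × (6.0 − 1.6) + 1 × 0.3
   = 0.8 + 1.6 + 6.6 + 0.3 = 9.30
Deviation = 6.94 − 9.30 = -2.36 pp.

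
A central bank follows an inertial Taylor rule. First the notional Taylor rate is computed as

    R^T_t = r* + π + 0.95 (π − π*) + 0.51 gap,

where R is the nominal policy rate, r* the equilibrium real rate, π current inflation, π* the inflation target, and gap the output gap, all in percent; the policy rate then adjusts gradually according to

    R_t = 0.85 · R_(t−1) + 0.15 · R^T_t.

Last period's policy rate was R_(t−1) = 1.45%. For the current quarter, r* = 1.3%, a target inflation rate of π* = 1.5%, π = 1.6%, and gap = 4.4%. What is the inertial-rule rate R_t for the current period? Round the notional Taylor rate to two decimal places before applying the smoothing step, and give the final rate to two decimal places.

R^T_t = 1.3 + 1.6 + 0.95 × (1.6 − 1.5) + 0.51 × 4.4
   = 1.3 + 1.6 + 0.095 + 2.244 = 5.24
R_t = 0.85 × 1.45 + 0.15 × 5.24 = 1.2325 + 0.786 = 2.02

2.02%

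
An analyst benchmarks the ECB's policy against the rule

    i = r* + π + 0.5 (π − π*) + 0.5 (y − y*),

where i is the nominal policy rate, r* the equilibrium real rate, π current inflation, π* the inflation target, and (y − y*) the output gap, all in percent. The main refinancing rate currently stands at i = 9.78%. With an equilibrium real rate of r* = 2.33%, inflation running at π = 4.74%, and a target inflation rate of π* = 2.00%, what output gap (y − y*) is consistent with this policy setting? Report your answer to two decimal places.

2.68%

0.5 (y − y*) = 9.78 − 2.33 − 4.74 − 0.5 × (4.74 − 2.00) = 1.34
(y − y*) = 1.34 / 0.5 = 2.68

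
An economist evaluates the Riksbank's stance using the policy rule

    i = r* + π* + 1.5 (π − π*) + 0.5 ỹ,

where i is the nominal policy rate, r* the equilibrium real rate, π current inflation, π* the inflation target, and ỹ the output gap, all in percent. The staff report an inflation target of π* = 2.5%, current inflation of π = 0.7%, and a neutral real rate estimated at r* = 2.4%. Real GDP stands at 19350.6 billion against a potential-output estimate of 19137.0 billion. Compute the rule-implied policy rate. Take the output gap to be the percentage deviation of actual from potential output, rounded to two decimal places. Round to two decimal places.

Output gap = 100 × (19350.6 − 19137.0) / 19137.0 = 1.12%.
i = 2.40 + 2.50 + 1.5 × (0.70 − 2.50) + 0.5 × 1.12
   = 2.40 + 2.5 − 2.7 + 0.56 = 2.76

2.76%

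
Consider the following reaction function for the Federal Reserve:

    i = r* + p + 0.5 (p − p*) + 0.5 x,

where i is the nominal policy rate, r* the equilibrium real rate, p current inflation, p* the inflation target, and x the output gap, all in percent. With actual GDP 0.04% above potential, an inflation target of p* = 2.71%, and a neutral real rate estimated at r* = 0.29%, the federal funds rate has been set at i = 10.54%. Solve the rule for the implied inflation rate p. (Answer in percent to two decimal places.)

Output 0.04% above potential → x = 0.04.
Collecting p: i = r* + (1 + 0.5) p − 0.5 p* + 0.5 x
1.5 p = 10.54 − 0.29 + 0.5 × 2.71 − 0.5 × 0.04 = 11.585
p = 11.585 / 1.5 = 7.72

7.72%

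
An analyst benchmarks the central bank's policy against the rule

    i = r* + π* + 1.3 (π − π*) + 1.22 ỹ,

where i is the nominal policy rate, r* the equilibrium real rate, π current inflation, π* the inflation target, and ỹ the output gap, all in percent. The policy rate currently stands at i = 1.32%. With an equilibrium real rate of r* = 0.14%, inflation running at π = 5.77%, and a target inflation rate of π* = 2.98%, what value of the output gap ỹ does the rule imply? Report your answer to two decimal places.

1.22 ỹ = 1.32 − 0.14 − 2.98 − 1.3 × (5.77 − 2.98) = -5.427
ỹ = -5.427 / 1.22 = -4.45

-4.45%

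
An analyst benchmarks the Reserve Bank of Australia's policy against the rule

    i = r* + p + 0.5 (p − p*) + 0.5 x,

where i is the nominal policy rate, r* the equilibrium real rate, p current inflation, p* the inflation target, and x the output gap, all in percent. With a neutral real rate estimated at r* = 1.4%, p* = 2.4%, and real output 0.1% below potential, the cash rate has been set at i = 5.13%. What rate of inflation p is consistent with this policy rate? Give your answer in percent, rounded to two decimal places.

3.32%

Output 0.1% below potential → x = -0.1.
Collecting p: i = r* + (1 + 0.5) p − 0.5 p* + 0.5 x
1.5 p = 5.13 − 1.4 + 0.5 × 2.4 − 0.5 × (-0.1) = 4.98
p = 4.98 / 1.5 = 3.32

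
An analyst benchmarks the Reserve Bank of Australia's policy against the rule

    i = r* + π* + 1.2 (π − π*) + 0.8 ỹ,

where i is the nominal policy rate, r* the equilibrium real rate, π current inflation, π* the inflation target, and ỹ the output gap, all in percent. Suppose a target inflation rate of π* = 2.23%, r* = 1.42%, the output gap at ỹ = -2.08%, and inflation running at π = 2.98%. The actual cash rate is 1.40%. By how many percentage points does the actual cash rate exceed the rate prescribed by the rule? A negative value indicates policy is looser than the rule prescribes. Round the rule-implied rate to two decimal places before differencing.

-1.49 pp

i = 1.42 + 2.23 + 1.2 × (2.98 − 2.23) + 0.8 × (-2.08)
   = 1.42 + 2.23 + 0.9 − 1.664 = 2.89
Deviation = 1.40 − 2.89 = -1.49 pp.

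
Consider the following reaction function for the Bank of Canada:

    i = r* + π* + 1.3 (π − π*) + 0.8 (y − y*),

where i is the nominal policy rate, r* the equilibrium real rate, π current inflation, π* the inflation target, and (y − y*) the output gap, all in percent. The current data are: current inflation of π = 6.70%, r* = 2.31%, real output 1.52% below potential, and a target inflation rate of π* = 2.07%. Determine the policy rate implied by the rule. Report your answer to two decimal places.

9.18%

Output 1.52% below potential → (y − y*) = -1.52.
i = 2.31 + 2.07 + 1.3 × (6.70 − 2.07) + 0.8 × (-1.52)
   = 2.31 + 2.07 + 6.019 − 1.216 = 9.18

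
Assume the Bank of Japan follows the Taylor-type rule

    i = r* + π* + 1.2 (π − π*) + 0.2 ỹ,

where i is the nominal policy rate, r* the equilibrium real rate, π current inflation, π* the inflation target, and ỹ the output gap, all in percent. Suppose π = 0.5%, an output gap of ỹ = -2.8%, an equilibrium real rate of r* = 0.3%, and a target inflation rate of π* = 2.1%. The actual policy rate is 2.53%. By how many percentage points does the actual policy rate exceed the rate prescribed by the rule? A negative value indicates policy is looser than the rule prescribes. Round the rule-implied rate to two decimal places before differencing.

2.61 pp

i = 0.3 + 2.1 + 1.2 × (0.5 − 2.1) + 0.2 × (-2.8)
   = 0.3 + 2.1 − 1.92 − 0.56 = -0.08
Deviation = 2.53 − (-0.08) = 2.61 pp.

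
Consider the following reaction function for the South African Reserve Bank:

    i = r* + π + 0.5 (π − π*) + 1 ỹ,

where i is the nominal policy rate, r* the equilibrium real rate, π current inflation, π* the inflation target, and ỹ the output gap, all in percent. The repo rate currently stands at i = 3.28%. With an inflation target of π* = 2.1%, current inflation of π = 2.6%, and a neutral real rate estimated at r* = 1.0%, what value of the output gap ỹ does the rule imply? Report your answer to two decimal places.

1 ỹ = 3.28 − 1.0 − 2.6 − 0.5 × (2.6 − 2.1) = -0.57
ỹ = -0.57 / 1 = -0.57

-0.57%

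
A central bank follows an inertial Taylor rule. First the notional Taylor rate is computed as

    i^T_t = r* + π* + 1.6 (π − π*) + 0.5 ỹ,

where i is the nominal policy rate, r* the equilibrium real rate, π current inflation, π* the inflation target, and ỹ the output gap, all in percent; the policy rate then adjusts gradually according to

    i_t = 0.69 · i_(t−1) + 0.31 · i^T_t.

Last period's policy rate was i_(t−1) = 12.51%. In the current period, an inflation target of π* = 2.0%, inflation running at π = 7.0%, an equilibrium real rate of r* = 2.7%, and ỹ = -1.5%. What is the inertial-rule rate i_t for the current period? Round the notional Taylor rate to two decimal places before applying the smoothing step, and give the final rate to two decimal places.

12.34%

i^T_t = 2.7 + 2.0 + 1.6 × (7.0 − 2.0) + 0.5 × (-1.5)
   = 2.7 + 2 + 8 − 0.75 = 11.95
i_t = 0.69 × 12.51 + 0.31 × 11.95 = 8.6319 + 3.7045 = 12.34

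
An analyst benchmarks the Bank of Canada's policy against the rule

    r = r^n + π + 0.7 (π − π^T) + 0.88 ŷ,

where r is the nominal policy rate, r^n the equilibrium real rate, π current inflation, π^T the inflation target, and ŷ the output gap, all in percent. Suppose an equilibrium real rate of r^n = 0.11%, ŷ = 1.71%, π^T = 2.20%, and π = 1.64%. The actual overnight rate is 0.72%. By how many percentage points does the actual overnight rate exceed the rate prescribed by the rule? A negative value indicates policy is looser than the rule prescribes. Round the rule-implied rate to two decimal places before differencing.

r = 0.11 + 1.64 + 0.7 × (1.64 − 2.20) + 0.88 × 1.71
   = 0.11 + 1.64 − 0.392 + 1.5048 = 2.86
Deviation = 0.72 − 2.86 = -2.14 pp.

-2.14 pp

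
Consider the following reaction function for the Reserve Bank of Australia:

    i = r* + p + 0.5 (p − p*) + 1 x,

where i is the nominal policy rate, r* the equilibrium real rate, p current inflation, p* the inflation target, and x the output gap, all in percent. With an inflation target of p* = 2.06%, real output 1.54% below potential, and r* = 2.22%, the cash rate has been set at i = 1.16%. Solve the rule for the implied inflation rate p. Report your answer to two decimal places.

1.01%

Output 1.54% below potential → x = -1.54.
Collecting p: i = r* + (1 + 0.5) p − 0.5 p* + 1 x
1.5 p = 1.16 − 2.22 + 0.5 × 2.06 − 1 × (-1.54) = 1.51
p = 1.51 / 1.5 = 1.01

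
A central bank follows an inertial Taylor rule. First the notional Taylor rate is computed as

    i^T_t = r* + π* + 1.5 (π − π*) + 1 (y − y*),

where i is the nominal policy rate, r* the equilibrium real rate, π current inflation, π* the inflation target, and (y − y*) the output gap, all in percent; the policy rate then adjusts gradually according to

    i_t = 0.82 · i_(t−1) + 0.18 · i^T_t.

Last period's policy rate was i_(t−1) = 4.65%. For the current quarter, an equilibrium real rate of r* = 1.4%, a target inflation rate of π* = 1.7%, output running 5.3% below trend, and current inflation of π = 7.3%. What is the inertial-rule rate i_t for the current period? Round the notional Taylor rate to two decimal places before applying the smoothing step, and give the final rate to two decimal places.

Output 5.3% below potential → (y − y*) = -5.3.
i^T_t = 1.4 + 1.7 + 1.5 × (7.3 − 1.7) + 1 × (-5.3)
   = 1.4 + 1.7 + 8.4 − 5.3 = 6.20
i_t = 0.82 × 4.65 + 0.18 × 6.20 = 3.813 + 1.116 = 4.93

4.93%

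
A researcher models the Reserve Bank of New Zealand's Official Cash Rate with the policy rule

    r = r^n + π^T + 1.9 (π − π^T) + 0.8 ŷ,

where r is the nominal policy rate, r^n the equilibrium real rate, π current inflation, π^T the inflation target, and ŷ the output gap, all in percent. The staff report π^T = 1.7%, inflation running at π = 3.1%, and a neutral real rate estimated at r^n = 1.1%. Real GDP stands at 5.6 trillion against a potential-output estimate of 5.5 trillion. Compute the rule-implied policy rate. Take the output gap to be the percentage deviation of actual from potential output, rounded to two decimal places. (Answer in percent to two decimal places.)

6.92%

Output gap = 100 × (5.6 − 5.5) / 5.5 = 1.82%.
r = 1.10 + 1.70 + 1.9 × (3.10 − 1.70) + 0.8 × 1.82
   = 1.10 + 1.7 + 2.66 + 1.456 = 6.92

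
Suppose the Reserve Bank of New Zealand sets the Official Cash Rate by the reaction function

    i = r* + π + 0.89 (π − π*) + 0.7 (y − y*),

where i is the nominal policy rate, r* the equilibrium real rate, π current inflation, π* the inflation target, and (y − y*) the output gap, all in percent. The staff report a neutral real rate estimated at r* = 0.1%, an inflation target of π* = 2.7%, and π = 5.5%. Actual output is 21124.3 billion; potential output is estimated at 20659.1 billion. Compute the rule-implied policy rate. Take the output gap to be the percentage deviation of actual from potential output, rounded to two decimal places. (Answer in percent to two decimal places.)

9.67%

Output gap = 100 × (21124.3 − 20659.1) / 20659.1 = 2.25%.
i = 0.10 + 5.50 + 0.89 × (5.50 − 2.70) + 0.7 × 2.25
   = 0.10 + 5.5 + 2.492 + 1.575 = 9.67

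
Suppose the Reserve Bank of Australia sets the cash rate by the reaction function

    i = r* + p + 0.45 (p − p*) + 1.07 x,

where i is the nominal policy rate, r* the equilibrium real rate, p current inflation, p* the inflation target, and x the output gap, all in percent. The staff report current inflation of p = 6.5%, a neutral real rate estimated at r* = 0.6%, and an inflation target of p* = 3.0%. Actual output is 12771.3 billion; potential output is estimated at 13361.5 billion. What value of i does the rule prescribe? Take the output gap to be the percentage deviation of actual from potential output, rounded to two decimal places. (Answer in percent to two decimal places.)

Output gap = 100 × (12771.3 − 13361.5) / 13361.5 = -4.42%.
i = 0.60 + 6.50 + 0.45 × (6.50 − 3.00) + 1.07 × (-4.42)
   = 0.60 + 6.5 + 1.575 − 4.7294 = 3.95

3.95%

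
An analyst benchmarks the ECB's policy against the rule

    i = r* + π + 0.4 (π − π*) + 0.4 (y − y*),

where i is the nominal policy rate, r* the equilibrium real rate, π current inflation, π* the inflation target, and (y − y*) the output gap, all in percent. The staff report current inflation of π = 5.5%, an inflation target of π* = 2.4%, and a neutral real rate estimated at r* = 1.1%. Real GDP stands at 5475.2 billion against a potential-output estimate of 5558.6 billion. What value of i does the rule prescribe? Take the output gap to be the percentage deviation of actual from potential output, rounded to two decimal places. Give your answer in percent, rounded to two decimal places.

Output gap = 100 × (5475.2 − 5558.6) / 5558.6 = -1.50%.
i = 1.10 + 5.50 + 0.4 × (5.50 − 2.40) + 0.4 × (-1.50)
   = 1.10 + 5.5 + 1.24 − 0.6 = 7.24

7.24%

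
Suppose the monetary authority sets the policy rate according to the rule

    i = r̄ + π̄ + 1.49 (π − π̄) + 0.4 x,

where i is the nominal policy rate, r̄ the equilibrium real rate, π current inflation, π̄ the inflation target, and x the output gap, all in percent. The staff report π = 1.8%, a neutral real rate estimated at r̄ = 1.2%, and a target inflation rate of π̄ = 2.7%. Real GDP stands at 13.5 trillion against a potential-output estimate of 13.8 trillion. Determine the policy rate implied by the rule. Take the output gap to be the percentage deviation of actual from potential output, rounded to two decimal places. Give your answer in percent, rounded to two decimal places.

1.69%

Output gap = 100 × (13.5 − 13.8) / 13.8 = -2.17%.
i = 1.20 + 2.70 + 1.49 × (1.80 − 2.70) + 0.4 × (-2.17)
   = 1.20 + 2.7 − 1.341 − 0.868 = 1.69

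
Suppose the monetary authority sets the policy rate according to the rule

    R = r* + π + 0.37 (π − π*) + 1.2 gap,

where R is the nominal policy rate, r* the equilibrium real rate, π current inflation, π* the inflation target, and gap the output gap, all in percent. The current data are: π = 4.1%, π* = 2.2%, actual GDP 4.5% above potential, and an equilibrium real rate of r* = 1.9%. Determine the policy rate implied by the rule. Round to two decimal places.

Output 4.5% above potential → gap = 4.5.
R = 1.9 + 4.1 + 0.37 × (4.1 − 2.2) + 1.2 × 4.5
   = 1.9 + 4.1 + 0.703 + 5.4 = 12.10

12.10%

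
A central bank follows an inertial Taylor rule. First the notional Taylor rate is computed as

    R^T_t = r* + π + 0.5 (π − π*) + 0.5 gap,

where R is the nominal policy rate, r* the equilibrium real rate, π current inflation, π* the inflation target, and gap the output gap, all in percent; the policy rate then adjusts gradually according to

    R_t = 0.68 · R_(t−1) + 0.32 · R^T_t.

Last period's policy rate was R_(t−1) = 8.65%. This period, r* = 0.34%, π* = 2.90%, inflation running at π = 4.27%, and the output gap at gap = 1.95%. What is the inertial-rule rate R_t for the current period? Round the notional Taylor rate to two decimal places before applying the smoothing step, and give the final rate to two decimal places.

R^T_t = 0.34 + 4.27 + 0.5 × (4.27 − 2.90) + 0.5 × 1.95
   = 0.34 + 4.27 + 0.685 + 0.975 = 6.27
R_t = 0.68 × 8.65 + 0.32 × 6.27 = 5.882 + 2.0064 = 7.89

7.89%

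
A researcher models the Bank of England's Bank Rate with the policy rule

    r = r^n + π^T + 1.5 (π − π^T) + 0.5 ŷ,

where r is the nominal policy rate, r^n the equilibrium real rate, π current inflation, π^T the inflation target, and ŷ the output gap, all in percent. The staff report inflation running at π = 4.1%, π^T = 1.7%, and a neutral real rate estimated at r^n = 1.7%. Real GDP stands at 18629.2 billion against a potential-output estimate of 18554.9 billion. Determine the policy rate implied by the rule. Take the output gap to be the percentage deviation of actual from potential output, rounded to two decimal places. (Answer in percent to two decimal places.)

7.20%

Output gap = 100 × (18629.2 − 18554.9) / 18554.9 = 0.40%.
r = 1.70 + 1.70 + 1.5 × (4.10 − 1.70) + 0.5 × 0.40
   = 1.70 + 1.7 + 3.6 + 0.2 = 7.20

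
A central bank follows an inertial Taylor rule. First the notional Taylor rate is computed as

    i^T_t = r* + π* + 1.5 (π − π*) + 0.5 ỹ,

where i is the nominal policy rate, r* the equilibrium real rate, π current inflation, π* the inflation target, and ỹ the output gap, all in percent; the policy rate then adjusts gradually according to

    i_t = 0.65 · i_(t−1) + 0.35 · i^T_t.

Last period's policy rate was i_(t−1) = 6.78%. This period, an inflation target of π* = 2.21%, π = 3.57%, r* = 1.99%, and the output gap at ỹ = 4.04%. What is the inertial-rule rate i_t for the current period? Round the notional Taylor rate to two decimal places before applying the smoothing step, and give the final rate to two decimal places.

i^T_t = 1.99 + 2.21 + 1.5 × (3.57 − 2.21) + 0.5 × 4.04
   = 1.99 + 2.21 + 2.04 + 2.02 = 8.26
i_t = 0.65 × 6.78 + 0.35 × 8.26 = 4.407 + 2.891 = 7.30

7.30%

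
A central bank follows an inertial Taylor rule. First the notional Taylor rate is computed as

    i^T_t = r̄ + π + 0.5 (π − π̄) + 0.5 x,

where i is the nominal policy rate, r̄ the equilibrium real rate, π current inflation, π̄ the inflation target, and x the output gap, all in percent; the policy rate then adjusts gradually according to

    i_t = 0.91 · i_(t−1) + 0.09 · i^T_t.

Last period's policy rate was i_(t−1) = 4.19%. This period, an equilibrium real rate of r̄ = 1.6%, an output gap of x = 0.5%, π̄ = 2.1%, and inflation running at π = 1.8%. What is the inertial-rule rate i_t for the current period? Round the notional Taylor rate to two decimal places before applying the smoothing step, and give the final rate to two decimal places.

i^T_t = 1.6 + 1.8 + 0.5 × (1.8 − 2.1) + 0.5 × 0.5
   = 1.6 + 1.8 − 0.15 + 0.25 = 3.50
i_t = 0.91 × 4.19 + 0.09 × 3.50 = 3.8129 + 0.315 = 4.13

4.13%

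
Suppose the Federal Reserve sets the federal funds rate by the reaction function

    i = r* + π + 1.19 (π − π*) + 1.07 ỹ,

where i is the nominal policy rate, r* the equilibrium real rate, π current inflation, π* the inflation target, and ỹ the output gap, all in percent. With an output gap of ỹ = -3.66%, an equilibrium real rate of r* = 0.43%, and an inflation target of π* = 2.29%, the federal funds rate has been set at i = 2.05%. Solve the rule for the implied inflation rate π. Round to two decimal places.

3.77%

Collecting π: i = r* + (1 + 1.19) π − 1.19 π* + 1.07 ỹ
2.19 π = 2.05 − 0.43 + 1.19 × 2.29 − 1.07 × (-3.66) = 8.2613
π = 8.2613 / 2.19 = 3.77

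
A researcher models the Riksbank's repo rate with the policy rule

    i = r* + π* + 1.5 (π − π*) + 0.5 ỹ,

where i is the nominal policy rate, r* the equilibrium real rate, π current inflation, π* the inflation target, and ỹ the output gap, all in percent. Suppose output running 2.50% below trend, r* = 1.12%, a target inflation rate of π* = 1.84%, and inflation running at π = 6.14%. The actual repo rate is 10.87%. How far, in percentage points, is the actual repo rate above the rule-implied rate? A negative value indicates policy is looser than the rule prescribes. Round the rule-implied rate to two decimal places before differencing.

2.71 pp

Output 2.50% below potential → ỹ = -2.50.
i = 1.12 + 1.84 + 1.5 × (6.14 − 1.84) + 0.5 × (-2.50)
   = 1.12 + 1.84 + 6.45 − 1.25 = 8.16
Deviation = 10.87 − 8.16 = 2.71 pp.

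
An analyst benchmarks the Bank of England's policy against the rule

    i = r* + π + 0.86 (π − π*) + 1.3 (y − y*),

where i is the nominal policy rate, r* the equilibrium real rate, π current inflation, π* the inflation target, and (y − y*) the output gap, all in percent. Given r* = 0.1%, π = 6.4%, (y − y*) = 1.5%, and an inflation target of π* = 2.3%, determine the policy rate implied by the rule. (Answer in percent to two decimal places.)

11.98%

i = 0.1 + 6.4 + 0.86 × (6.4 − 2.3) + 1.3 × 1.5
   = 0.1 + 6.4 + 3.526 + 1.95 = 11.98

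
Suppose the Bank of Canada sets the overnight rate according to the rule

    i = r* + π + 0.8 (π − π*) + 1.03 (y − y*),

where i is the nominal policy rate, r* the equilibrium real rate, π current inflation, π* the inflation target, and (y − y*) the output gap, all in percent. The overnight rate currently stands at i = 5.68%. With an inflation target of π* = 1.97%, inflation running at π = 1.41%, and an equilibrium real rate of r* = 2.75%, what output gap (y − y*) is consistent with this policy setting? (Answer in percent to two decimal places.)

1.03 (y − y*) = 5.68 − 2.75 − 1.41 − 0.8 × (1.41 − 1.97) = 1.968
(y − y*) = 1.968 / 1.03 = 1.91

1.91%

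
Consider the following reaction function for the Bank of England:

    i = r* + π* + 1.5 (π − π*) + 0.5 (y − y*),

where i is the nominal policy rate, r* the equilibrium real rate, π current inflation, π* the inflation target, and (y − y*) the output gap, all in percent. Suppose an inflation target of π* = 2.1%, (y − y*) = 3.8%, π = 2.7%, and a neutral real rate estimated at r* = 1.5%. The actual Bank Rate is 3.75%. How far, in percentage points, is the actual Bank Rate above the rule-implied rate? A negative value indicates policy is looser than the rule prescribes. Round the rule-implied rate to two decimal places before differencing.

-2.65 pp

i = 1.5 + 2.1 + 1.5 × (2.7 − 2.1) + 0.5 × 3.8
   = 1.5 + 2.1 + 0.9 + 1.9 = 6.40
Deviation = 3.75 − 6.40 = -2.65 pp.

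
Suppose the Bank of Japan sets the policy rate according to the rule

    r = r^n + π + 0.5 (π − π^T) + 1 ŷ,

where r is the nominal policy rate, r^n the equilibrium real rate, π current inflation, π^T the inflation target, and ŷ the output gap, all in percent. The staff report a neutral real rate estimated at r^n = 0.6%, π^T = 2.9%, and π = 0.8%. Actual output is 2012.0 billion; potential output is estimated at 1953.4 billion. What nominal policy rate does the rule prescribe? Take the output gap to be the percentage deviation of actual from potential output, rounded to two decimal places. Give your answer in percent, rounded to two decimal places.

3.35%

Output gap = 100 × (2012.0 − 1953.4) / 1953.4 = 3.00%.
r = 0.60 + 0.80 + 0.5 × (0.80 − 2.90) + 1 × 3.00
   = 0.60 + 0.8 − 1.05 + 3 = 3.35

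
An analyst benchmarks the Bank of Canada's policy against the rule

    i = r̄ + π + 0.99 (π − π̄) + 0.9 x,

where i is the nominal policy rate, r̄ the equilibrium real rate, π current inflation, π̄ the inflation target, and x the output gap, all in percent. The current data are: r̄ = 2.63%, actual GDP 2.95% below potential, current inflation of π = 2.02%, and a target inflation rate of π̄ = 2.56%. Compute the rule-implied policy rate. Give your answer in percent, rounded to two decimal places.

Output 2.95% below potential → x = -2.95.
i = 2.63 + 2.02 + 0.99 × (2.02 − 2.56) + 0.9 × (-2.95)
   = 2.63 + 2.02 − 0.5346 − 2.655 = 1.46

1.46%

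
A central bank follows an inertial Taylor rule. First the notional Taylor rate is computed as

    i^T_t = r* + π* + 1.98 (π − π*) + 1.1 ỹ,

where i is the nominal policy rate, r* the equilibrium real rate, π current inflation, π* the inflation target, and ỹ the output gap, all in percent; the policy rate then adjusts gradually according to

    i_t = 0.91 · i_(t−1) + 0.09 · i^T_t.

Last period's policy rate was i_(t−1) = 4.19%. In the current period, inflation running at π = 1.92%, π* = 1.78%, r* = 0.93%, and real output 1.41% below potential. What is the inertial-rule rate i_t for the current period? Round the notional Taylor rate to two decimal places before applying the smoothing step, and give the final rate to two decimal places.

Output 1.41% below potential → ỹ = -1.41.
i^T_t = 0.93 + 1.78 + 1.98 × (1.92 − 1.78) + 1.1 × (-1.41)
   = 0.93 + 1.78 + 0.2772 − 1.551 = 1.44
i_t = 0.91 × 4.19 + 0.09 × 1.44 = 3.8129 + 0.1296 = 3.94

3.94%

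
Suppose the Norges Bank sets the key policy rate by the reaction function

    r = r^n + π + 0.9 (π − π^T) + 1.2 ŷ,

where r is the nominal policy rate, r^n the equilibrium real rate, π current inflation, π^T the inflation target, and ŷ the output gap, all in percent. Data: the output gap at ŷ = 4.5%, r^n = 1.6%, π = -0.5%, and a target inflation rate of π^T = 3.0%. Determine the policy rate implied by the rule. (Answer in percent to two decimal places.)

3.35%

r = 1.6 + (-0.5) + 0.9 × (-0.5 − 3.0) + 1.2 × 4.5
   = 1.6 − 0.5 − 3.15 + 5.4 = 3.35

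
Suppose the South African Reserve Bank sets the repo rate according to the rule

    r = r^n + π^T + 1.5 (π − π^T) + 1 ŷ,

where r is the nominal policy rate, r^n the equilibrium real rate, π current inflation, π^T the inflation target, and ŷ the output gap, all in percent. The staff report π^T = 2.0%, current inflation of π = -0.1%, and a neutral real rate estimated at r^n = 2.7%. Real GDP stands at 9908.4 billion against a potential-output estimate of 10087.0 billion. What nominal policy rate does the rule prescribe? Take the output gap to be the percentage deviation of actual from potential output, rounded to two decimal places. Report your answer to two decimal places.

-0.22%

Output gap = 100 × (9908.4 − 10087.0) / 10087.0 = -1.77%.
r = 2.70 + 2.00 + 1.5 × (-0.10 − 2.00) + 1 × (-1.77)
   = 2.70 + 2 − 3.15 − 1.77 = -0.22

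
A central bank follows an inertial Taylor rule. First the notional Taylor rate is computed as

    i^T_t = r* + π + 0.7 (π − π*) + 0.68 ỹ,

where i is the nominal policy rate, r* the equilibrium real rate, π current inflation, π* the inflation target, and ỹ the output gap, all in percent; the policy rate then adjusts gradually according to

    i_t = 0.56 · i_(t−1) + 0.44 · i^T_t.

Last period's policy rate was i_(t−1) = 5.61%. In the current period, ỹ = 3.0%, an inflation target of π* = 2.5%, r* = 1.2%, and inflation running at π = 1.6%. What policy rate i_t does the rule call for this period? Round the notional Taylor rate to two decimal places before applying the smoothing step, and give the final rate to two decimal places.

4.99%

i^T_t = 1.2 + 1.6 + 0.7 × (1.6 − 2.5) + 0.68 × 3.0
   = 1.2 + 1.6 − 0.63 + 2.04 = 4.21
i_t = 0.56 × 5.61 + 0.44 × 4.21 = 3.1416 + 1.8524 = 4.99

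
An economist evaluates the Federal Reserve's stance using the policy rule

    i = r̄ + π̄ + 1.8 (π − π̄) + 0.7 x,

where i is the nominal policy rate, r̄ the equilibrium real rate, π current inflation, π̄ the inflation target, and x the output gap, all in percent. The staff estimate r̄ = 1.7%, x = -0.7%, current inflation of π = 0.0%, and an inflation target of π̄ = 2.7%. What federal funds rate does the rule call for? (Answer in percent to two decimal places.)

-0.95%

i = 1.7 + 2.7 + 1.8 × (0.0 − 2.7) + 0.7 × (-0.7)
   = 1.7 + 2.7 − 4.86 − 0.49 = -0.95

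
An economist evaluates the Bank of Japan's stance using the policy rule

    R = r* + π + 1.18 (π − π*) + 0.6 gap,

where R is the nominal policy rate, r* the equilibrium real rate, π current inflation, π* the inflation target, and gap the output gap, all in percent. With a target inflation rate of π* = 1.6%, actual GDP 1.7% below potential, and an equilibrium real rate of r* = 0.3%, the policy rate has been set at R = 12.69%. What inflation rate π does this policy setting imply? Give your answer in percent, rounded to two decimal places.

7.02%

Output 1.7% below potential → gap = -1.7.
Collecting π: R = r* + (1 + 1.18) π − 1.18 π* + 0.6 gap
2.18 π = 12.69 − 0.3 + 1.18 × 1.6 − 0.6 × (-1.7) = 15.298
π = 15.298 / 2.18 = 7.02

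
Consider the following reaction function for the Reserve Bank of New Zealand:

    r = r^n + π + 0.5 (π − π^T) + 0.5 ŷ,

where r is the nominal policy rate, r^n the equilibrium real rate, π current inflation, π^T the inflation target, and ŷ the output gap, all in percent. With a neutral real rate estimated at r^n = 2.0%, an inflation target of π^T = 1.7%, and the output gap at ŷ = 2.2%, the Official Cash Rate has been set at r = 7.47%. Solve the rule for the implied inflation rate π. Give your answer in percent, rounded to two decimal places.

Collecting π: r = r^n + (1 + 0.5) π − 0.5 π^T + 0.5 ŷ
1.5 π = 7.47 − 2.0 + 0.5 × 1.7 − 0.5 × 2.2 = 5.22
π = 5.22 / 1.5 = 3.48

3.48%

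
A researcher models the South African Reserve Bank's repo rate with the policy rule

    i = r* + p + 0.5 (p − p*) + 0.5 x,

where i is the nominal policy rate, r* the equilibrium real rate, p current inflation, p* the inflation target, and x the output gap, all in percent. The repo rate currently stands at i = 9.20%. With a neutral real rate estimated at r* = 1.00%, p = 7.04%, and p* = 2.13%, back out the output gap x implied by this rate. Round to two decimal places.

0.5 x = 9.20 − 1.00 − 7.04 − 0.5 × (7.04 − 2.13) = -1.295
x = -1.295 / 0.5 = -2.59

-2.59%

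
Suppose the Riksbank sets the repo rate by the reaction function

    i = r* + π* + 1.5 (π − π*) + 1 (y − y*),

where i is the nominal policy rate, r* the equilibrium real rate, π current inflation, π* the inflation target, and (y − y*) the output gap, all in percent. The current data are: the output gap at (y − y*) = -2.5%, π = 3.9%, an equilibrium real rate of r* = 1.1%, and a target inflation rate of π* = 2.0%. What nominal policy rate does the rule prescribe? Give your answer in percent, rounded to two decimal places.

i = 1.1 + 2.0 + 1.5 × (3.9 − 2.0) + 1 × (-2.5)
   = 1.1 + 2 + 2.85 − 2.5 = 3.45

3.45%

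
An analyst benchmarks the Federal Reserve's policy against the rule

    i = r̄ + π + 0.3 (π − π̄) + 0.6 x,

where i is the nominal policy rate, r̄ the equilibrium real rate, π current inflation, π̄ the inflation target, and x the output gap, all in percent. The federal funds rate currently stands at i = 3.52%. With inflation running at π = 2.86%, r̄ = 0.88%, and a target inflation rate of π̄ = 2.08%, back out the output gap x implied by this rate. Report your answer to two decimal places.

0.6 x = 3.52 − 0.88 − 2.86 − 0.3 × (2.86 − 2.08) = -0.454
x = -0.454 / 0.6 = -0.76

-0.76%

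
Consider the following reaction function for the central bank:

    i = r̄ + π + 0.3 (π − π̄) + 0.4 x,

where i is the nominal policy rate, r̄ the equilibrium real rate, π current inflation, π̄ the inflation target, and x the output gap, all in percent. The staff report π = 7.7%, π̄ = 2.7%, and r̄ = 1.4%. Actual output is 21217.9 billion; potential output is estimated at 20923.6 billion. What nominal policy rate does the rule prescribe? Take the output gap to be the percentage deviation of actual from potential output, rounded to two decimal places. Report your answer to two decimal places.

Output gap = 100 × (21217.9 − 20923.6) / 20923.6 = 1.41%.
i = 1.40 + 7.70 + 0.3 × (7.70 − 2.70) + 0.4 × 1.41
   = 1.40 + 7.7 + 1.5 + 0.564 = 11.16

11.16%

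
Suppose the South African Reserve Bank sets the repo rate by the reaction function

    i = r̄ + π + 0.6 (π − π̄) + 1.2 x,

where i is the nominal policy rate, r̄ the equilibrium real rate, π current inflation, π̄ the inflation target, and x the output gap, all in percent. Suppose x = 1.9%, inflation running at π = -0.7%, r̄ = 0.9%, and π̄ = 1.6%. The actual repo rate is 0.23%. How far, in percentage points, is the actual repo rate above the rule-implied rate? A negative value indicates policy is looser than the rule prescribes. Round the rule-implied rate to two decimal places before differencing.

-0.87 pp

i = 0.9 + (-0.7) + 0.6 × (-0.7 − 1.6) + 1.2 × 1.9
   = 0.9 − 0.7 − 1.38 + 2.28 = 1.10
Deviation = 0.23 − 1.10 = -0.87 pp.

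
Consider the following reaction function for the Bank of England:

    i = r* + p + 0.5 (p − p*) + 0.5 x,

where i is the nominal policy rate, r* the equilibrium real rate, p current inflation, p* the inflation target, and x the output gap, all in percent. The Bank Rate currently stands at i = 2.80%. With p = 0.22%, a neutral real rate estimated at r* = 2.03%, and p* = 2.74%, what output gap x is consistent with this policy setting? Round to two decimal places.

3.62%

0.5 x = 2.80 − 2.03 − 0.22 − 0.5 × (0.22 − 2.74) = 1.81
x = 1.81 / 0.5 = 3.62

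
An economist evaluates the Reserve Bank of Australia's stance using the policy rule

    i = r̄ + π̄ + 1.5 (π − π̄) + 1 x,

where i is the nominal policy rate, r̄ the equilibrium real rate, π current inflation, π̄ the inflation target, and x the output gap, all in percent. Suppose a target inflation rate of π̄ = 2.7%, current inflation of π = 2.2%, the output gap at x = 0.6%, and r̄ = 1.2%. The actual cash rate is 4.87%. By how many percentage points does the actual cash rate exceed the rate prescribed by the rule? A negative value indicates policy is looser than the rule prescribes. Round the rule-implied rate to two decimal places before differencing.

i = 1.2 + 2.7 + 1.5 × (2.2 − 2.7) + 1 × 0.6
   = 1.2 + 2.7 − 0.75 + 0.6 = 3.75
Deviation = 4.87 − 3.75 = 1.12 pp.

1.12 pp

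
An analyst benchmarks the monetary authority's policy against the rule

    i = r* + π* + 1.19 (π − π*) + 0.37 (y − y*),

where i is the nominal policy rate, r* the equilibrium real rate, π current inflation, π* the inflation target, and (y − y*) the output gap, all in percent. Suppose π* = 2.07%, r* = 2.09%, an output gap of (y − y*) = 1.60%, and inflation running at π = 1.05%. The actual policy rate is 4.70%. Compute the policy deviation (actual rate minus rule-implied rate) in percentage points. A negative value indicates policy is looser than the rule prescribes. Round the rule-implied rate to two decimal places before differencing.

i = 2.09 + 2.07 + 1.19 × (1.05 − 2.07) + 0.37 × 1.60
   = 2.09 + 2.07 − 1.2138 + 0.592 = 3.54
Deviation = 4.70 − 3.54 = 1.16 pp.

1.16 pp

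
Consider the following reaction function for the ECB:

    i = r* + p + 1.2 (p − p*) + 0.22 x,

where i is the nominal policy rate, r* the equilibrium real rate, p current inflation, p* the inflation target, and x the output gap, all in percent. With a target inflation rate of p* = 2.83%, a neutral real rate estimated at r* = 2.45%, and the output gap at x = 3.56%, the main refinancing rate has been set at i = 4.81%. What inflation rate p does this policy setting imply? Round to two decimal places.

2.26%

Collecting p: i = r* + (1 + 1.2) p − 1.2 p* + 0.22 x
2.2 p = 4.81 − 2.45 + 1.2 × 2.83 − 0.22 × 3.56 = 4.9728
p = 4.9728 / 2.2 = 2.26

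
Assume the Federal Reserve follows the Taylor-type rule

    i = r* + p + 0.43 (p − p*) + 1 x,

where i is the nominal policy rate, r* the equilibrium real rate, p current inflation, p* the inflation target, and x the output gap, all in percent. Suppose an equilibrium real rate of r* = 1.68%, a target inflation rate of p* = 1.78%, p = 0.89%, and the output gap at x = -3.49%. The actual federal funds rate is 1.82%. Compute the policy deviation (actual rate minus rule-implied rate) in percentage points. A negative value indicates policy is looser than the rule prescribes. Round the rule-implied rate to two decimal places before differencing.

i = 1.68 + 0.89 + 0.43 × (0.89 − 1.78) + 1 × (-3.49)
   = 1.68 + 0.89 − 0.3827 − 3.49 = -1.30
Deviation = 1.82 − (-1.30) = 3.12 pp.

3.12 pp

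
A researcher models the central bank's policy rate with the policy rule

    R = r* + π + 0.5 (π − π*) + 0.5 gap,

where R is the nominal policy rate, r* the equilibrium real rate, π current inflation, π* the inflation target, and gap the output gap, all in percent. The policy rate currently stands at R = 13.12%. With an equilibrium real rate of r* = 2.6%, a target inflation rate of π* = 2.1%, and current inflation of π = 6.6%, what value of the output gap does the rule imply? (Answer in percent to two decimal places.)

0.5 gap = 13.12 − 2.6 − 6.6 − 0.5 × (6.6 − 2.1) = 1.67
gap = 1.67 / 0.5 = 3.34

3.34%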